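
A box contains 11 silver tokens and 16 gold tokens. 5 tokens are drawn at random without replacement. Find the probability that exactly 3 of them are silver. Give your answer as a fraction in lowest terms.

There are C(27,5) = 80730 ways to choose 5 from 27.
Selections with exactly 3 silver: choose 3 of the 11 silver and 2 of the 16 gold, C(11,3)·C(16,2) = 165·120 = 19800.
Probability = 19800/80730 = 220/897.

220/897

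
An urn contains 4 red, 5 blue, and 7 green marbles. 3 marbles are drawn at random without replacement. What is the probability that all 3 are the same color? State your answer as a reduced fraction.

7/80

There are C(16,3) = 560 ways to draw 3 marbles.
All same color: C(4,3) + C(5,3) + C(7,3) = 4 + 10 + 35 = 49.
Probability = 49/560 = 7/80.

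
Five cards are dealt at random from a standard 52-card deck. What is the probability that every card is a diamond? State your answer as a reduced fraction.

33/66640

There are C(52,5) = 2598960 possible 5-card hands.
Hands that are all diamonds: C(13,5) = 1287.
Probability = 1287/2598960 = 33/66640.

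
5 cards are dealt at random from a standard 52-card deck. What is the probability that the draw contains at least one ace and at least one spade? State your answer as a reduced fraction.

229297/866320

There are C(52,5) = 2598960 possible draws.
By inclusion-exclusion on the complements, draws missing all aces or all spades: C(48,5) + C(39,5) − C(36,5) = 1712304 + 575757 − 376992 = 1911069.
So draws with at least one of each: 2598960 − 1911069 = 687891, probability 687891/2598960 = 229297/866320.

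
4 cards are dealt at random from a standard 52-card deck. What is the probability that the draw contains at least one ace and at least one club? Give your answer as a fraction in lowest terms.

There are C(52,4) = 270725 possible draws.
By inclusion-exclusion on the complements, draws missing all aces or all clubs: C(48,4) + C(39,4) − C(36,4) = 194580 + 82251 − 58905 = 217926.
So draws with at least one of each: 270725 − 217926 = 52799, probability 52799/270725.

52799/270725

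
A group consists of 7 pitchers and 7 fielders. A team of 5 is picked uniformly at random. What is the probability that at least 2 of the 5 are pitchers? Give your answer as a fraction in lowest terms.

124/143

There are C(14,5) = 2002 ways to choose the 5.
Count the complement (fewer than 2 pitchers): C(7,0)·C(7,5) + C(7,1)·C(7,4) = 21 + 245 = 266.
Probability = 1 − 266/2002 = 1736/2002 = 124/143.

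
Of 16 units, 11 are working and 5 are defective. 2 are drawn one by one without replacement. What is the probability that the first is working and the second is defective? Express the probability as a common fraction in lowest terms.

11/48

Multiply the conditional probabilities at each draw: 11/16 · 5/15 = 55/240 = 11/48.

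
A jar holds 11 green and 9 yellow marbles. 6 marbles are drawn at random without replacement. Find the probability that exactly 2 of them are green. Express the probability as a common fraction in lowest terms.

231/1292

The sample space is all 6-subsets of the 20: C(20,6) = 38760.
Selections with exactly 2 green: choose 2 of the 11 green and 4 of the 9 yellow, C(11,2)·C(9,4) = 55·126 = 6930.
Probability = 6930/38760 = 231/1292.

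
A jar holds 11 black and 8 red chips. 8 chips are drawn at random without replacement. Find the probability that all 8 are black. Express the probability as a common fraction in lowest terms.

There are C(19,8) = 75582 possible selections.
Selections with all black: C(11,8) = 165.
Probability = 165/75582 = 55/25194.

55/25194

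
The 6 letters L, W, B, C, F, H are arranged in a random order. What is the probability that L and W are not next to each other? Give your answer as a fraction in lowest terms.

2/3

There are 6! = 720 arrangements.
Arrangements with L and W adjacent: 2·5! = 240.
So not adjacent: 720 − 240 = 480, probability 480/720 = 2/3.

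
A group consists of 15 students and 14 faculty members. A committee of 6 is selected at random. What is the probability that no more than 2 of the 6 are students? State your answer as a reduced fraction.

253/870

Total selections: C(29,6) = 475020.
Favorable selections (no more than 2 students): C(15,0)·C(14,6) + C(15,1)·C(14,5) + C(15,2)·C(14,4) = 3003 + 30030 + 105105 = 138138.
Probability = 138138/475020 = 253/870.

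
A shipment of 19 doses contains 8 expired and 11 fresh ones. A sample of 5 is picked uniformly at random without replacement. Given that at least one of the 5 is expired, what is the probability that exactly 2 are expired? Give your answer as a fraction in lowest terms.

Work in counts. Selections with at least one expired: C(19,5) − C(11,5) = 11628 − 462 = 11166.
Of those, selections where exactly 2 are expired: C(8,2)·C(11,3) = 28·165 = 4620.
Conditional probability = 4620/11166 = 770/1861.

770/1861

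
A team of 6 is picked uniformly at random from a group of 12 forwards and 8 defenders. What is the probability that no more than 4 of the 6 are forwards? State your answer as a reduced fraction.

There are C(20,6) = 38760 ways to choose the 6.
Count the complement (more than 4 forwards): C(12,5)·C(8,1) + C(12,6)·C(8,0) = 6336 + 924 = 7260.
Probability = 1 − 7260/38760 = 31500/38760 = 525/646.

525/646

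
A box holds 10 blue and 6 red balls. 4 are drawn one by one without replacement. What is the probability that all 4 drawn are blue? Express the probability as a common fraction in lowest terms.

3/26

Multiply the conditional probabilities at each draw: 10/16 · 9/15 · 8/14 · 7/13 = 5040/43680 = 3/26.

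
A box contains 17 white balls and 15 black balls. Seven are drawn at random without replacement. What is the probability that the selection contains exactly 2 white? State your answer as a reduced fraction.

1309/10788

The sample space is all 7-subsets of the 32: C(32,7) = 3365856.
Selections with exactly 2 white: choose 2 of the 17 white and 5 of the 15 black, C(17,2)·C(15,5) = 136·3003 = 408408.
Probability = 408408/3365856 = 1309/10788.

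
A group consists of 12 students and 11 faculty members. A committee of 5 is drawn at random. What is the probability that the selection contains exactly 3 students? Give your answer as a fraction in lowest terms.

The sample space is all 5-subsets of the 23: C(23,5) = 33649.
Selections with exactly 3 students: choose 3 of the 12 students and 2 of the 11 faculty members, C(12,3)·C(11,2) = 220·55 = 12100.
Probability = 12100/33649 = 1100/3059.

1100/3059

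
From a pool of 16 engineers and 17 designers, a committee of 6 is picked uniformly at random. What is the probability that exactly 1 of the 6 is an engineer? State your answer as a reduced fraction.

884/9889

The sample space is all 6-subsets of the 33: C(33,6) = 1107568.
Selections with exactly 1 engineer: choose 1 of the 16 engineers and 5 of the 17 designers, C(16,1)·C(17,5) = 16·6188 = 99008.
Probability = 99008/1107568 = 884/9889.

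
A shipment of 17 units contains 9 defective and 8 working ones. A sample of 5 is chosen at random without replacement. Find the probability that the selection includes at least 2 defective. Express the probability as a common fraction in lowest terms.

393/442

There are C(17,5) = 6188 ways to choose the 5.
Count the complement (fewer than 2 defective): C(9,0)·C(8,5) + C(9,1)·C(8,4) = 56 + 630 = 686.
Probability = 1 − 686/6188 = 5502/6188 = 393/442.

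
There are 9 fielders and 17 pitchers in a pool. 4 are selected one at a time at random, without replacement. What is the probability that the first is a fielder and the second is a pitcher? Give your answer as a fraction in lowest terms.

Multiply the conditional probabilities at each draw: 9/26 · 17/25 = 153/650.

153/650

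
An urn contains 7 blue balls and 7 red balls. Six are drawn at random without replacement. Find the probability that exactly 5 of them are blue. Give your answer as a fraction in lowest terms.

7/143

There are C(14,6) = 3003 ways to choose 6 from 14.
Selections with exactly 5 blue: choose 5 of the 7 blue and 1 of the 7 red, C(7,5)·C(7,1) = 21·7 = 147.
Probability = 147/3003 = 7/143.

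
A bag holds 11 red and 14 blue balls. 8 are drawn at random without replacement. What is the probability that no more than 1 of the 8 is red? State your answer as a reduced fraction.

There are C(25,8) = 1081575 ways to choose the 8.
Favorable selections (no more than 1 red): C(11,0)·C(14,8) + C(11,1)·C(14,7) = 3003 + 37752 = 40755.
Probability = 40755/1081575 = 13/345.

13/345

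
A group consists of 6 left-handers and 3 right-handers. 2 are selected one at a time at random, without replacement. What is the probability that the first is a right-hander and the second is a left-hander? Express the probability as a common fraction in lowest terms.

1/4

Multiply the conditional probabilities at each draw: 3/9 · 6/8 = 18/72 = 1/4.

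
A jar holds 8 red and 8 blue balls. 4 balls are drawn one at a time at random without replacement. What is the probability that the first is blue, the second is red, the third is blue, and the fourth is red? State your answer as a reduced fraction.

Multiply the conditional probabilities at each draw: 8/16 · 8/15 · 7/14 · 7/13 = 3136/43680 = 14/195.

14/195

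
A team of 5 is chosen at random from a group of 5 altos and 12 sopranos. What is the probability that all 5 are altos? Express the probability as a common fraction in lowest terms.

There are C(17,5) = 6188 possible selections.
Selections with all altos: C(5,5) = 1.
Probability = 1/6188.

1/6188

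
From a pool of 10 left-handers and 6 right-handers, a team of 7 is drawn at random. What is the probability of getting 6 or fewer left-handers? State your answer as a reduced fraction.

283/286

Total selections: C(16,7) = 11440.
Favorable selections (6 or fewer left-handers): C(10,1)·C(6,6) + C(10,2)·C(6,5) + C(10,3)·C(6,4) + C(10,4)·C(6,3) + C(10,5)·C(6,2) + C(10,6)·C(6,1) = 10 + 270 + 1800 + 4200 + 3780 + 1260 = 11320.
Probability = 11320/11440 = 283/286.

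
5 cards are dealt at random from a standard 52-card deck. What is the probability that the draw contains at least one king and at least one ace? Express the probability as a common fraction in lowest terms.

There are C(52,5) = 2598960 possible draws.
By inclusion-exclusion on the complements, draws missing all kings or all aces: C(48,5) + C(48,5) − C(44,5) = 1712304 + 1712304 − 1086008 = 2338600.
So draws with at least one of each: 2598960 − 2338600 = 260360, probability 260360/2598960 = 6509/64974.

6509/64974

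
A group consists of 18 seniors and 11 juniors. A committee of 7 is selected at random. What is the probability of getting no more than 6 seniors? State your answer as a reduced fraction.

3267/3335

There are C(29,7) = 1560780 ways to choose the 7.
The complement is exactly 7 seniors: C(18,7)·C(11,0) = 31824.
Probability = 1 − 31824/1560780 = 1528956/1560780 = 3267/3335.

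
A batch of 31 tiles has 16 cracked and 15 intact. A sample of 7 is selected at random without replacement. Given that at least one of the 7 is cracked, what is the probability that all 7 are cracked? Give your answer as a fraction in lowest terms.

44/10089

Work in counts. Selections with at least one cracked: C(31,7) − C(15,7) = 2629575 − 6435 = 2623140.
Of those, selections where all 7 are cracked: C(16,7) = 11440.
Conditional probability = 11440/2623140 = 44/10089.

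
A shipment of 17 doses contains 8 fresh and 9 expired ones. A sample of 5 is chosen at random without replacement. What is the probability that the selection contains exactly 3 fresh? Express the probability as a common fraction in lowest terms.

Total number of selections: C(17,5) = 6188.
Selections with exactly 3 fresh: choose 3 of the 8 fresh and 2 of the 9 expired, C(8,3)·C(9,2) = 56·36 = 2016.
Probability = 2016/6188 = 72/221.

72/221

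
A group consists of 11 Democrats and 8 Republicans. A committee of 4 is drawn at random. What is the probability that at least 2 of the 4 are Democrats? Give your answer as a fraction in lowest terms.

There are C(19,4) = 3876 ways to choose the 4.
Count the complement (fewer than 2 Democrats): C(11,0)·C(8,4) + C(11,1)·C(8,3) = 70 + 616 = 686.
Probability = 1 − 686/3876 = 3190/3876 = 1595/1938.

1595/1938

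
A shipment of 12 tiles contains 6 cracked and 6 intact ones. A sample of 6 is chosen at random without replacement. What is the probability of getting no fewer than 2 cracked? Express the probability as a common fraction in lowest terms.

887/924

There are C(12,6) = 924 ways to choose the 6.
Count the complement (fewer than 2 cracked): C(6,0)·C(6,6) + C(6,1)·C(6,5) = 1 + 36 = 37.
Probability = 1 − 37/924 = 887/924.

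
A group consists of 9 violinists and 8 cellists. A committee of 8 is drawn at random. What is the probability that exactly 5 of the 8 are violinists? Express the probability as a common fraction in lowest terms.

3528/12155

The sample space is all 8-subsets of the 17: C(17,8) = 24310.
Selections with exactly 5 violinists: choose 5 of the 9 violinists and 3 of the 8 cellists, C(9,5)·C(8,3) = 126·56 = 7056.
Probability = 7056/24310 = 3528/12155.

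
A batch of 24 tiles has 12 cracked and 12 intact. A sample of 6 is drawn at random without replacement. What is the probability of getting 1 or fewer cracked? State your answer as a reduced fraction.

237/3059

Total selections: C(24,6) = 134596.
Favorable selections (1 or fewer cracked): C(12,0)·C(12,6) + C(12,1)·C(12,5) = 924 + 9504 = 10428.
Probability = 10428/134596 = 237/3059.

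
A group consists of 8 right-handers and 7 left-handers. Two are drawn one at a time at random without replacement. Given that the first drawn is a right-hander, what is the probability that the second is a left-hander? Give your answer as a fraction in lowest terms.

1/2

After removing one right-hander, 14 remain: 7 right-handers and 7 left-handers.
So the probability the next is a left-hander is 7/14 = 1/2.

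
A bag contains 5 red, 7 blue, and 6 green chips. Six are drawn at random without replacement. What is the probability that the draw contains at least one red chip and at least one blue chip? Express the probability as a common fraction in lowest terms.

2341/2652

There are C(18,6) = 18564 possible draws.
By inclusion-exclusion on the complements, draws missing all red or all blue: C(13,6) + C(11,6) − C(6,6) = 1716 + 462 − 1 = 2177.
So draws with at least one of each: 18564 − 2177 = 16387, probability 16387/18564 = 2341/2652.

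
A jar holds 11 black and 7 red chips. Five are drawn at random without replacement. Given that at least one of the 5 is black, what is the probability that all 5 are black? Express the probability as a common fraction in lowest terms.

2/37

Work in counts. Selections with at least one black: C(18,5) − C(7,5) = 8568 − 21 = 8547.
Of those, selections where all 5 are black: C(11,5) = 462.
Conditional probability = 462/8547 = 2/37.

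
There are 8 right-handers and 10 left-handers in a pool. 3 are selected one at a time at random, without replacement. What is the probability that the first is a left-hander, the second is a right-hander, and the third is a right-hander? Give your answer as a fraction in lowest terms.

35/306

Multiply the conditional probabilities at each draw: 10/18 · 8/17 · 7/16 = 560/4896 = 35/306.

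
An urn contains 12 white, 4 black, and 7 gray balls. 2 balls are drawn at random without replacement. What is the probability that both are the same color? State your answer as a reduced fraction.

There are C(23,2) = 253 ways to draw 2 balls.
All same color: C(12,2) + C(4,2) + C(7,2) = 66 + 6 + 21 = 93.
Probability = 93/253.

93/253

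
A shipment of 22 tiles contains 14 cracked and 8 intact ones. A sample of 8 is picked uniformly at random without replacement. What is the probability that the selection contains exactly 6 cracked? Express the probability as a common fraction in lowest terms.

The sample space is all 8-subsets of the 22: C(22,8) = 319770.
Selections with exactly 6 cracked: choose 6 of the 14 cracked and 2 of the 8 intact, C(14,6)·C(8,2) = 3003·28 = 84084.
Probability = 84084/319770 = 1274/4845.

1274/4845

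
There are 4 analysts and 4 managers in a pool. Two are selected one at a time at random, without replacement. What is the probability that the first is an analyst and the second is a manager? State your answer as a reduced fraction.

Multiply the conditional probabilities at each draw: 4/8 · 4/7 = 16/56 = 2/7.

2/7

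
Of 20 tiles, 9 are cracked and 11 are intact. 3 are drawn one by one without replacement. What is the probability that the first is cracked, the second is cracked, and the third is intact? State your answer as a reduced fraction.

11/95

Multiply the conditional probabilities at each draw: 9/20 · 8/19 · 11/18 = 792/6840 = 11/95.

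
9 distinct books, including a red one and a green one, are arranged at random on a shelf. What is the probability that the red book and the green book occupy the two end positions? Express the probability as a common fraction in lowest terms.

1/36

There are 9! = 362880 arrangements.
Place the red book and the green book at the ends in 2 ways, arrange the remaining 7 in 7! = 5040 ways: 2·5040 = 10080.
Probability = 10080/362880 = 1/36.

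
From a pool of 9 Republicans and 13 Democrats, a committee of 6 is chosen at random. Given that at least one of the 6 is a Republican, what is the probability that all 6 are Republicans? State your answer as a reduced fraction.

Work in counts. Selections with at least one Republican: C(22,6) − C(13,6) = 74613 − 1716 = 72897.
Of those, selections where all 6 are Republicans: C(9,6) = 84.
Conditional probability = 84/72897 = 28/24299.

28/24299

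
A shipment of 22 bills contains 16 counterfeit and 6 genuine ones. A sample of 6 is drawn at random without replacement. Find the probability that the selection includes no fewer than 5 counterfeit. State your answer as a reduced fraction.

Total selections: C(22,6) = 74613.
Favorable selections (no fewer than 5 counterfeit): C(16,5)·C(6,1) + C(16,6)·C(6,0) = 26208 + 8008 = 34216.
Probability = 34216/74613 = 4888/10659.

4888/10659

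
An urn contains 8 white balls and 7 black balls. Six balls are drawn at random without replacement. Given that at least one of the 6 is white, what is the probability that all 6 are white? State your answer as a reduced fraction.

Work in counts. Selections with at least one white: C(15,6) − C(7,6) = 5005 − 7 = 4998.
Of those, selections where all 6 are white: C(8,6) = 28.
Conditional probability = 28/4998 = 2/357.

2/357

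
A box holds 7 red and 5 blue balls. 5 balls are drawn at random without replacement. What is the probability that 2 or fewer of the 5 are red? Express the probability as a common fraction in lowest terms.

There are C(12,5) = 792 ways to choose the 5.
Favorable selections (2 or fewer red): C(7,0)·C(5,5) + C(7,1)·C(5,4) + C(7,2)·C(5,3) = 1 + 35 + 210 = 246.
Probability = 246/792 = 41/132.

41/132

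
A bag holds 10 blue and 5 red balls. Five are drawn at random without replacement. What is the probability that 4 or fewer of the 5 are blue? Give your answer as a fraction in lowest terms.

There are C(15,5) = 3003 ways to choose the 5.
The complement is exactly 5 blue: C(10,5)·C(5,0) = 252.
Probability = 1 − 252/3003 = 2751/3003 = 131/143.

131/143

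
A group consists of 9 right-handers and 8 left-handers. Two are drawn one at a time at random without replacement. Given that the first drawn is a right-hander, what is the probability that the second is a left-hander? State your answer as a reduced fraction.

1/2

After removing one right-hander, 16 remain: 8 right-handers and 8 left-handers.
So the probability the next is a left-hander is 8/16 = 1/2.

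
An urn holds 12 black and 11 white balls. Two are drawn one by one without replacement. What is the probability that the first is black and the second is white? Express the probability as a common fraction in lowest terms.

Multiply the conditional probabilities at each draw: 12/23 · 11/22 = 132/506 = 6/23.

6/23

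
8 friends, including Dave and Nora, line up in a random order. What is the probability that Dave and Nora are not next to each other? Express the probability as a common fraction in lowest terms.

3/4

There are 8! = 40320 arrangements.
Arrangements with Dave and Nora adjacent: 2·7! = 10080.
So not adjacent: 40320 − 10080 = 30240, probability 30240/40320 = 3/4.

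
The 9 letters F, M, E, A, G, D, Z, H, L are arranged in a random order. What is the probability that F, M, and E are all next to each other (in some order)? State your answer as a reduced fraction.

1/12

There are 9! = 362880 arrangements.
Treat the three as one block: 7! placements × 3! orders within the block = 5040·6 = 30240.
Probability = 30240/362880 = 1/12.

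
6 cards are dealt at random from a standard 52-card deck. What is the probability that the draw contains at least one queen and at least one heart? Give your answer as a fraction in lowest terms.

There are C(52,6) = 20358520 possible draws.
By inclusion-exclusion on the complements, draws missing all queens or all hearts: C(48,6) + C(39,6) − C(36,6) = 12271512 + 3262623 − 1947792 = 13586343.
So draws with at least one of each: 20358520 − 13586343 = 6772177, probability 6772177/20358520.

6772177/20358520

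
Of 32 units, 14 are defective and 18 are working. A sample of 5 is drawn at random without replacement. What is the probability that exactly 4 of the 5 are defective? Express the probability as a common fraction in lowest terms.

Total number of selections: C(32,5) = 201376.
Selections with exactly 4 defective: choose 4 of the 14 defective and 1 of the 18 working, C(14,4)·C(18,1) = 1001·18 = 18018.
Probability = 18018/201376 = 1287/14384.

1287/14384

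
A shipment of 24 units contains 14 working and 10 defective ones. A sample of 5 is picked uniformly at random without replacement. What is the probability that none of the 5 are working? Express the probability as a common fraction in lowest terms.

3/506

There are C(24,5) = 42504 possible selections.
Selections with no working (all defective): C(10,5) = 252.
Probability = 252/42504 = 3/506.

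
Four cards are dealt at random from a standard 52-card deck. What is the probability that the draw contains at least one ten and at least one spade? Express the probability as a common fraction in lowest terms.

There are C(52,4) = 270725 possible draws.
By inclusion-exclusion on the complements, draws missing all tens or all spades: C(48,4) + C(39,4) − C(36,4) = 194580 + 82251 − 58905 = 217926.
So draws with at least one of each: 270725 − 217926 = 52799, probability 52799/270725.

52799/270725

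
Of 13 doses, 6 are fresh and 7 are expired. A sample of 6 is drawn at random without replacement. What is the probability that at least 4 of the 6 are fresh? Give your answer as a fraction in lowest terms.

Total selections: C(13,6) = 1716.
Favorable selections (at least 4 fresh): C(6,4)·C(7,2) + C(6,5)·C(7,1) + C(6,6)·C(7,0) = 315 + 42 + 1 = 358.
Probability = 358/1716 = 179/858.

179/858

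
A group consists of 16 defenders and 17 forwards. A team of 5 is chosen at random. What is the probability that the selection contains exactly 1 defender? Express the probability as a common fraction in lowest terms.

4760/29667

The sample space is all 5-subsets of the 33: C(33,5) = 237336.
Selections with exactly 1 defender: choose 1 of the 16 defenders and 4 of the 17 forwards, C(16,1)·C(17,4) = 16·2380 = 38080.
Probability = 38080/237336 = 4760/29667.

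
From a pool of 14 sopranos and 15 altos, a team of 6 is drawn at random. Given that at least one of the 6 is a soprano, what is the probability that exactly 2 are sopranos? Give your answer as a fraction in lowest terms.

273/1033

Work in counts. Selections with at least one soprano: C(29,6) − C(15,6) = 475020 − 5005 = 470015.
Of those, selections where exactly 2 are sopranos: C(14,2)·C(15,4) = 91·1365 = 124215.
Conditional probability = 124215/470015 = 273/1033.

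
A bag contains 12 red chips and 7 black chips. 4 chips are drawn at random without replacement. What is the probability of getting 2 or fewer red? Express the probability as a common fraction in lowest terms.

There are C(19,4) = 3876 ways to choose the 4.
Count the complement (more than 2 red): C(12,3)·C(7,1) + C(12,4)·C(7,0) = 1540 + 495 = 2035.
Probability = 1 − 2035/3876 = 1841/3876.

1841/3876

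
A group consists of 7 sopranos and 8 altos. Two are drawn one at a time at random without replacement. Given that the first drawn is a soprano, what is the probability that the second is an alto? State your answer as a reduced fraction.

After removing one soprano, 14 remain: 6 sopranos and 8 altos.
So the probability the next is an alto is 8/14 = 4/7.

4/7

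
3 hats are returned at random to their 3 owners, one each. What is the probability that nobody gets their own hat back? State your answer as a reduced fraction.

There are 3! = 6 assignments.
By inclusion-exclusion, assignments with no fixed points: C(3,0)·3! − C(3,1)·2! + C(3,2)·1! − C(3,3)·0! = 2.
Probability = 2/6 = 1/3.

1/3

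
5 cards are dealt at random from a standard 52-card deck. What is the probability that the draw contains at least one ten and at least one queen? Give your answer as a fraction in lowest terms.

There are C(52,5) = 2598960 possible draws.
By inclusion-exclusion on the complements, draws missing all tens or all queens: C(48,5) + C(48,5) − C(44,5) = 1712304 + 1712304 − 1086008 = 2338600.
So draws with at least one of each: 2598960 − 2338600 = 260360, probability 260360/2598960 = 6509/64974.

6509/64974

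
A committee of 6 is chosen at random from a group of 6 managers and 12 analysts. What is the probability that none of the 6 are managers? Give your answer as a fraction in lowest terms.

11/221

There are C(18,6) = 18564 possible selections.
Selections with no managers (all analysts): C(12,6) = 924.
Probability = 924/18564 = 11/221.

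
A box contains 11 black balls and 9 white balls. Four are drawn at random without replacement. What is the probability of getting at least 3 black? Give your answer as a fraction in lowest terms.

There are C(20,4) = 4845 ways to choose the 4.
Favorable selections (at least 3 black): C(11,3)·C(9,1) + C(11,4)·C(9,0) = 1485 + 330 = 1815.
Probability = 1815/4845 = 121/323.

121/323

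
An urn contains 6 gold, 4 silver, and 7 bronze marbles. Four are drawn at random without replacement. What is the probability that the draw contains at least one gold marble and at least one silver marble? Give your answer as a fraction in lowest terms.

137/238

There are C(17,4) = 2380 possible draws.
By inclusion-exclusion on the complements, draws missing all gold or all silver: C(11,4) + C(13,4) − C(7,4) = 330 + 715 − 35 = 1010.
So draws with at least one of each: 2380 − 1010 = 1370, probability 1370/2380 = 137/238.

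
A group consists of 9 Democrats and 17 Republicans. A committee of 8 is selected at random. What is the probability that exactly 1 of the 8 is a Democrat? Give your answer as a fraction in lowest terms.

There are C(26,8) = 1562275 ways to choose 8 from 26.
Selections with exactly 1 Democrat: choose 1 of the 9 Democrats and 7 of the 17 Republicans, C(9,1)·C(17,7) = 9·19448 = 175032.
Probability = 175032/1562275 = 1224/10925.

1224/10925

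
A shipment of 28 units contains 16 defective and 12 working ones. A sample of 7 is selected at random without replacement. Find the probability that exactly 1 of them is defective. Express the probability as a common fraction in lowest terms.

56/4485

The sample space is all 7-subsets of the 28: C(28,7) = 1184040.
Selections with exactly 1 defective: choose 1 of the 16 defective and 6 of the 12 working, C(16,1)·C(12,6) = 16·924 = 14784.
Probability = 14784/1184040 = 56/4485.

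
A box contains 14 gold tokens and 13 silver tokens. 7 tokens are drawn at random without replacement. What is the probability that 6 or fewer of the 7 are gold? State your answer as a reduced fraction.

1031/1035

Total selections: C(27,7) = 888030.
The complement is exactly 7 gold: C(14,7)·C(13,0) = 3432.
Probability = 1 − 3432/888030 = 884598/888030 = 1031/1035.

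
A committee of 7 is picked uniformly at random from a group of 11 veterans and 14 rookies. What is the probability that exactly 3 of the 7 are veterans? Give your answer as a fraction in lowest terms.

The sample space is all 7-subsets of the 25: C(25,7) = 480700.
Selections with exactly 3 veterans: choose 3 of the 11 veterans and 4 of the 14 rookies, C(11,3)·C(14,4) = 165·1001 = 165165.
Probability = 165165/480700 = 3003/8740.

3003/8740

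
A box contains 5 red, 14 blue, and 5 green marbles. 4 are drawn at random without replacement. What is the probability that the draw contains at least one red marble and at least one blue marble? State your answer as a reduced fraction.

85/138

There are C(24,4) = 10626 possible draws.
By inclusion-exclusion on the complements, draws missing all red or all blue: C(19,4) + C(10,4) − C(5,4) = 3876 + 210 − 5 = 4081.
So draws with at least one of each: 10626 − 4081 = 6545, probability 6545/10626 = 85/138.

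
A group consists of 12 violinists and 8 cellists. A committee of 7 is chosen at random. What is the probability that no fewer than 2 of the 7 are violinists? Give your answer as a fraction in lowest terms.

9647/9690

There are C(20,7) = 77520 ways to choose the 7.
Count the complement (fewer than 2 violinists): C(12,0)·C(8,7) + C(12,1)·C(8,6) = 8 + 336 = 344.
Probability = 1 − 344/77520 = 77176/77520 = 9647/9690.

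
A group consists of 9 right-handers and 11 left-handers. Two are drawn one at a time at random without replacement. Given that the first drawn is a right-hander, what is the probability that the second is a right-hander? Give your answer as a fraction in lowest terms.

8/19

After removing one right-hander, 19 remain: 8 right-handers and 11 left-handers.
So the probability the next is a right-hander is 8/19.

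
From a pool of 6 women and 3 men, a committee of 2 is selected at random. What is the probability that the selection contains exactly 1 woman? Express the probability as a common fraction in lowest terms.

1/2

The sample space is all 2-subsets of the 9: C(9,2) = 36.
Selections with exactly 1 woman: choose 1 of the 6 women and 1 of the 3 men, C(6,1)·C(3,1) = 6·3 = 18.
Probability = 18/36 = 1/2.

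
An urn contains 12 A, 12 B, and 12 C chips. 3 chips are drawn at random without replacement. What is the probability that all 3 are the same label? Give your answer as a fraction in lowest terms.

There are C(36,3) = 7140 ways to draw 3 chips.
All same label: C(12,3) + C(12,3) + C(12,3) = 220 + 220 + 220 = 660.
Probability = 660/7140 = 11/119.

11/119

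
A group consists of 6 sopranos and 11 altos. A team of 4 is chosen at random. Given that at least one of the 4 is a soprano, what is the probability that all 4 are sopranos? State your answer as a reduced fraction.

3/410

Work in counts. Selections with at least one soprano: C(17,4) − C(11,4) = 2380 − 330 = 2050.
Of those, selections where all 4 are sopranos: C(6,4) = 15.
Conditional probability = 15/2050 = 3/410.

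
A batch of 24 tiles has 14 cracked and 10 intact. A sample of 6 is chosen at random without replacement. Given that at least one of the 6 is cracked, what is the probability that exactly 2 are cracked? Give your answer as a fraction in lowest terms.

1365/9599

Work in counts. Selections with at least one cracked: C(24,6) − C(10,6) = 134596 − 210 = 134386.
Of those, selections where exactly 2 are cracked: C(14,2)·C(10,4) = 91·210 = 19110.
Conditional probability = 19110/134386 = 1365/9599.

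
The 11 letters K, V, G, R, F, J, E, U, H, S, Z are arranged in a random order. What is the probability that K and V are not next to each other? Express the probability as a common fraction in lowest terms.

There are 11! = 39916800 arrangements.
Arrangements with K and V adjacent: 2·10! = 7257600.
So not adjacent: 39916800 − 7257600 = 32659200, probability 32659200/39916800 = 9/11.

9/11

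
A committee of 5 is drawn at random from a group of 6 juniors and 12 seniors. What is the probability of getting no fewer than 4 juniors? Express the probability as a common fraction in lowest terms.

31/1428

Total selections: C(18,5) = 8568.
Favorable selections (no fewer than 4 juniors): C(6,4)·C(12,1) + C(6,5)·C(12,0) = 180 + 6 = 186.
Probability = 186/8568 = 31/1428.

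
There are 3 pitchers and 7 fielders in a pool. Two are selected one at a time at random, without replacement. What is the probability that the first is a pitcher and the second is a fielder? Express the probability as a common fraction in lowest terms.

7/30

Multiply the conditional probabilities at each draw: 3/10 · 7/9 = 21/90 = 7/30.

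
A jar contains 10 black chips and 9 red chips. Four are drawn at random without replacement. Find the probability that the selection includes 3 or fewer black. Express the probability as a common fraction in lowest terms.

There are C(19,4) = 3876 ways to choose the 4.
The complement is exactly 4 black: C(10,4)·C(9,0) = 210.
Probability = 1 − 210/3876 = 3666/3876 = 611/646.

611/646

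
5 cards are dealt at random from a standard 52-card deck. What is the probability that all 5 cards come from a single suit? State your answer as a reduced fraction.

33/16660

There are C(52,5) = 2598960 possible 5-card hands.
Hands of one suit: 4 suits × C(13,5) = 4·1287 = 5148.
Probability = 5148/2598960 = 33/16660.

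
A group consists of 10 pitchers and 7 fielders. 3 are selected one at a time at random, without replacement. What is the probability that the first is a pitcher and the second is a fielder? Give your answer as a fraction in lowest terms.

Multiply the conditional probabilities at each draw: 10/17 · 7/16 = 70/272 = 35/136.

35/136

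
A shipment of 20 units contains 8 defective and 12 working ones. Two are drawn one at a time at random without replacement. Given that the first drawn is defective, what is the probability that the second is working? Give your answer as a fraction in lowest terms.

12/19

After removing one defective, 19 remain: 7 defective and 12 working.
So the probability the next is working is 12/19.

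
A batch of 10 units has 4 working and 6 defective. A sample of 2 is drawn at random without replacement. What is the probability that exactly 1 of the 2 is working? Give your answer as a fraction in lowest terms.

Total number of selections: C(10,2) = 45.
Selections with exactly 1 working: choose 1 of the 4 working and 1 of the 6 defective, C(4,1)·C(6,1) = 4·6 = 24.
Probability = 24/45 = 8/15.

8/15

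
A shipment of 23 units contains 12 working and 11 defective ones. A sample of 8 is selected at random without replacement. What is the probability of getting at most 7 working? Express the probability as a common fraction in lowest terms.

14843/14858

There are C(23,8) = 490314 ways to choose the 8.
The complement is exactly 8 working: C(12,8)·C(11,0) = 495.
Probability = 1 − 495/490314 = 489819/490314 = 14843/14858.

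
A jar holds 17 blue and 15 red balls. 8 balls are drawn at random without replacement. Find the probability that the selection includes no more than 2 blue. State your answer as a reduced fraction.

Total selections: C(32,8) = 10518300.
Favorable selections (no more than 2 blue): C(17,0)·C(15,8) + C(17,1)·C(15,7) + C(17,2)·C(15,6) = 6435 + 109395 + 680680 = 796510.
Probability = 796510/10518300 = 6127/80910.

6127/80910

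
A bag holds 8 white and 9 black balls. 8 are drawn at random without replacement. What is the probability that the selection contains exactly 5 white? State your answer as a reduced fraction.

2352/12155

There are C(17,8) = 24310 ways to choose 8 from 17.
Selections with exactly 5 white: choose 5 of the 8 white and 3 of the 9 black, C(8,5)·C(9,3) = 56·84 = 4704.
Probability = 4704/24310 = 2352/12155.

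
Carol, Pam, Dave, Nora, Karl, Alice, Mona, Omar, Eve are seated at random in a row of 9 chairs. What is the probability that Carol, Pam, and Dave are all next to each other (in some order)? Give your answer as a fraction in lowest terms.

1/12

There are 9! = 362880 arrangements.
Treat the three as one block: 7! placements × 3! orders within the block = 5040·6 = 30240.
Probability = 30240/362880 = 1/12.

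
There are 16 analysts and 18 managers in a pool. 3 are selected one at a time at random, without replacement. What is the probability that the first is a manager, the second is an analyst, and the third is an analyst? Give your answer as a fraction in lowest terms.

45/374

Multiply the conditional probabilities at each draw: 18/34 · 16/33 · 15/32 = 4320/35904 = 45/374.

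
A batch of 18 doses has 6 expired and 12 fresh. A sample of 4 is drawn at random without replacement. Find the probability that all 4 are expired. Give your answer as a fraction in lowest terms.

1/204

There are C(18,4) = 3060 possible selections.
Selections with all expired: C(6,4) = 15.
Probability = 15/3060 = 1/204.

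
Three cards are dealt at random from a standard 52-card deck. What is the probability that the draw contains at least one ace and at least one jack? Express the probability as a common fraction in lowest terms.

There are C(52,3) = 22100 possible draws.
By inclusion-exclusion on the complements, draws missing all aces or all jacks: C(48,3) + C(48,3) − C(44,3) = 17296 + 17296 − 13244 = 21348.
So draws with at least one of each: 22100 − 21348 = 752, probability 752/22100 = 188/5525.

188/5525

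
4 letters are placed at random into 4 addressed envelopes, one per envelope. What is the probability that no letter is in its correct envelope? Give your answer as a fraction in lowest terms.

There are 4! = 24 assignments.
By inclusion-exclusion, assignments with no fixed points: C(4,0)·4! − C(4,1)·3! + C(4,2)·2! − C(4,3)·1! + C(4,4)·0! = 9.
Probability = 9/24 = 3/8.

3/8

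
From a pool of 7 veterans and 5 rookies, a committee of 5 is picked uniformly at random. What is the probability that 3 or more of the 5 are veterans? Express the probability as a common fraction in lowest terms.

91/132

There are C(12,5) = 792 ways to choose the 5.
Favorable selections (3 or more veterans): C(7,3)·C(5,2) + C(7,4)·C(5,1) + C(7,5)·C(5,0) = 350 + 175 + 21 = 546.
Probability = 546/792 = 91/132.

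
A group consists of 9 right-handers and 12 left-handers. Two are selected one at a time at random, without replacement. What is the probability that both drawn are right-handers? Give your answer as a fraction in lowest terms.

6/35

Multiply the conditional probabilities at each draw: 9/21 · 8/20 = 72/420 = 6/35.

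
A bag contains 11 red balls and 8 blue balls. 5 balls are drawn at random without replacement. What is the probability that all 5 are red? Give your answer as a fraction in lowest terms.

There are C(19,5) = 11628 possible selections.
Selections with all red: C(11,5) = 462.
Probability = 462/11628 = 77/1938.

77/1938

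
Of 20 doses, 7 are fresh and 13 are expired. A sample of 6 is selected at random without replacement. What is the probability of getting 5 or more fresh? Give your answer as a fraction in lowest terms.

7/969

There are C(20,6) = 38760 ways to choose the 6.
Favorable selections (5 or more fresh): C(7,5)·C(13,1) + C(7,6)·C(13,0) = 273 + 7 = 280.
Probability = 280/38760 = 7/969.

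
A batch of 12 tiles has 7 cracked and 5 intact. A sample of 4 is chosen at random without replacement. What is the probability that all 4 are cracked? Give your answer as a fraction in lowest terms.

There are C(12,4) = 495 possible selections.
Selections with all cracked: C(7,4) = 35.
Probability = 35/495 = 7/99.

7/99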